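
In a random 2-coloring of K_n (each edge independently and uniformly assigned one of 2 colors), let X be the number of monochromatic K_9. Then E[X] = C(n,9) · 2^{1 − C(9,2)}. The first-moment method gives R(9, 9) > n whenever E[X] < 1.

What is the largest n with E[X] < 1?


We need C(n, 9) · 2^{1 − 36} < 1, i.e. C(n, 9) < 2^{36 − 1} = 34359738368.
Check values of n near the boundary:
  n = 61: C(61, 9) = 17341763505; 17341763505 < 34359738368? YES
  n = 62: C(62, 9) = 20286591270; 20286591270 < 34359738368? YES
  n = 63: C(63, 9) = 23667689815; 23667689815 < 34359738368? YES
  n = 64: C(64, 9) = 27540584512; 27540584512 < 34359738368? YES
  n = 65: C(65, 9) = 31966749880; 31966749880 < 34359738368? YES
  n = 66: C(66, 9) = 37014131440; 37014131440 < 34359738368? NO
  n = 67: C(67, 9) = 42757703560; 42757703560 < 34359738368? NO
  n = 68: C(68, 9) = 49280065120; 49280065120 < 34359738368? NO
The largest n with C(n, 9) < 34359738368 is n = 65 (where E[X] = 3995843735/4294967296 ≈ 0.9303549). Hence R(9, 9) > 65, i.e. R(9, 9) ≥ 66.

Largest n = 65; hence R(9, 9) > 65.


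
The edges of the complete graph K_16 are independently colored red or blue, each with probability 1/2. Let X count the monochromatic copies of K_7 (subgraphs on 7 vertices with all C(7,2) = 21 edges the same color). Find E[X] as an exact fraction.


Let X = Σ_S X_S over the C(16, 7) = 11440 subsets S of size 7, where X_S = 1 if the K_7 on S is monochromatic.
For a fixed S, the K_7 on S has C(7, 2) = 21 edges. P[all 21 edges red] = (1/2)^21, and likewise for blue, so P[monochromatic] = 2·(1/2)^21 = 2^{1 − 21} = 1/1048576.
By linearity: E[X] = C(16, 7) · 2^{1 − 21} = 11440 · 1/1048576 = 715/65536.
Numerically: E[X] ≈ 0.0109.

E[X] = C(16,7)·2^(1−C(7,2)) = 715/65536 ≈ 0.0109.


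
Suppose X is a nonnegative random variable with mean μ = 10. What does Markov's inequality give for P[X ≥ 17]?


μ = E[X] = 10, a = 17.
Markov: P[X ≥ 17] ≤ μ/a = (10)/17 = 10/17.
Numerically: ≈ 0.58824.
(Since a = 17 > μ = 10.00000, the bound 10/17 is < 1 and informative.)

P[X ≥ 17] ≤ 10/17 ≈ 0.58824.


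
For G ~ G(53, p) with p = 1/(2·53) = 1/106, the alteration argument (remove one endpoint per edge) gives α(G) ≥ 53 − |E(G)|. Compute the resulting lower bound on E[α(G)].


E[|E(G)|] = C(53, 2)·p = 1378 · (1/106) = 13.
E[α(G)] ≥ n − E[|E(G)|] = 53 − 13 = 40.
Numerically: ≈ 40.00000.
(This is only a lower bound; the true E[α(G)] may be larger.)

E[α(G)] ≥ 40 ≈ 40.00000.


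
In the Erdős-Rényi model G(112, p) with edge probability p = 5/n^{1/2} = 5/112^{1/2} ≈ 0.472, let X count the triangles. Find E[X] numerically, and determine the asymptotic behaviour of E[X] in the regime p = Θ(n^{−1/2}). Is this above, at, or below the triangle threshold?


Number of potential triangles: C(112, 3) = 227920.
Each occurs with probability p³ ≈ (0.472)³ ≈ 1.05459e-01.
By linearity: E[X] = C(112, 3)·p³ ≈ 227920 · 1.05459e-01 ≈ 24036.178.
Since α = 1/2 < 1, p = c/n^{1/2} ≫ 1/n is above the triangle threshold p ~ 1/n. Asymptotically E[X] ~ (c³/6)·n^{3(1−α)} = (5³/6)·n^{1.5} → ∞; triangles are abundant w.h.p.

E[X] ≈ 24036.178; in regime p = Θ(1/n^{1/2}) E[X] diverges (above the triangle threshold p ~ 1/n).


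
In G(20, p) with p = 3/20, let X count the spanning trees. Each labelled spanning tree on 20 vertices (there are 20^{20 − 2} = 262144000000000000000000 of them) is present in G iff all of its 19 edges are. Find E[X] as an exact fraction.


K_20 has 20^{20 − 2} = 262144000000000000000000 labelled spanning trees.
For each such spanning tree H, let X_H = 1 if all 19 edges of H are present in G. Then P[X_H = 1] = p^{19} = (3/20)^{19} = 1162261467/5242880000000000000000000.
By linearity of expectation: E[X] = Σ_H E[X_H] = 262144000000000000000000 · p^{19} = 262144000000000000000000 · 1162261467/5242880000000000000000000 = 1162261467/20.
Numerically: E[X] ≈ 5.81131e+07.

E[X] = 262144000000000000000000 · (3/20)^{19} = 1162261467/20 ≈ 5.81131e+07.


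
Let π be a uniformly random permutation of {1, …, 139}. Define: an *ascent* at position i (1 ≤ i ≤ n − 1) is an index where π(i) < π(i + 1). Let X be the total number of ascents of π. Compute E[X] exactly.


Write X = Σ X_I over i = 1, …, 138, with X_I the indicator of one ascent.
There are 138 indicators.
For each fixed i, the pair (π(i), π(i+1)) is a uniformly random ordered pair of distinct values from {1, …, 139}; by symmetry P[π(i) < π(i+1)] = 1/2.
By linearity: E[X] = 138 · (1/2) = (139 − 1) · (1/2) = 69 ≈ 69.0000.

E[X] = 69 = 69.0000.


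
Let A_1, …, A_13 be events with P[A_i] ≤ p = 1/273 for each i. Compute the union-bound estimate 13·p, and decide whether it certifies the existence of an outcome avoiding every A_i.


Union bound: P[∪_{i=1}^{13} A_i] ≤ Σ_i P[A_i] ≤ 13·p = 13·(1/273) = 1/21.
Numerically: 1/21 ≈ 0.04762.
Is 1/21 < 1? YES.
Since P[∪ A_i] ≤ 1/21 < 1, the complement has P[∩ A_i^c] ≥ 1 − 1/21 = 20/21 > 0, so some outcome avoids every A_i.

13·p = 1/21 ≈ 0.04762; existence CERTIFIED by the union bound.


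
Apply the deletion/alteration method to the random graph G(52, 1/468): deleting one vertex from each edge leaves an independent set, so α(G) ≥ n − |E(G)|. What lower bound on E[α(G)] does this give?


E[|E(G)|] = C(52, 2)·p = 1326 · (1/468) = 17/6.
E[α(G)] ≥ n − E[|E(G)|] = 52 − 17/6 = 295/6.
Numerically: ≈ 49.167.
(This is only a lower bound; the true E[α(G)] may be larger.)

E[α(G)] ≥ 295/6 ≈ 49.167.


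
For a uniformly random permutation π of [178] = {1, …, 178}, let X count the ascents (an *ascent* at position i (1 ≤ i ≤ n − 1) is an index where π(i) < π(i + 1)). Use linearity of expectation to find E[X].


Write X = Σ X_I over i = 1, …, 177, with X_I the indicator of one ascent.
There are 177 indicators.
For each fixed i, the pair (π(i), π(i+1)) is a uniformly random ordered pair of distinct values from {1, …, 178}; by symmetry P[π(i) < π(i+1)] = 1/2.
By linearity: E[X] = 177 · (1/2) = (178 − 1) · (1/2) = 177/2 ≈ 88.500000.

E[X] = 177/2 = 88.500000.


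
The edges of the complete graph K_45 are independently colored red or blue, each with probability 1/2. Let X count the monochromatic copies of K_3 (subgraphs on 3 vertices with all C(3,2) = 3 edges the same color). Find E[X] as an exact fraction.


Let X = Σ_S X_S over the C(45, 3) = 14190 subsets S of size 3, where X_S = 1 if the K_3 on S is monochromatic.
For a fixed S, the K_3 on S has C(3, 2) = 3 edges. P[all 3 edges red] = (1/2)^3, and likewise for blue, so P[monochromatic] = 2·(1/2)^3 = 2^{1 − 3} = 1/4.
By linearity: E[X] = C(45, 3) · 2^{1 − 3} = 14190 · 1/4 = 7095/2.
Numerically: E[X] ≈ 3547.500.

E[X] = C(45,3)·2^(1−C(3,2)) = 7095/2 ≈ 3547.500.


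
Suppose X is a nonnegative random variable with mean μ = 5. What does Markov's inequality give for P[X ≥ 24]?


μ = E[X] = 5, a = 24.
Markov: P[X ≥ 24] ≤ μ/a = (5)/24 = 5/24.
Numerically: ≈ 0.2083.
(Since a = 24 > μ = 5.0000, the bound 5/24 is < 1 and informative.)

P[X ≥ 24] ≤ 5/24 ≈ 0.2083.


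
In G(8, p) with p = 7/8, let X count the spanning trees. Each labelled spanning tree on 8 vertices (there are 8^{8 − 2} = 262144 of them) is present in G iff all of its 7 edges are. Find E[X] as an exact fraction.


K_8 has 8^{8 − 2} = 262144 labelled spanning trees.
For each such spanning tree H, let X_H = 1 if all 7 edges of H are present in G. Then P[X_H = 1] = p^{7} = (7/8)^{7} = 823543/2097152.
Summing the indicators: E[X] = Σ_H E[X_H] = 262144 · p^{7} = 262144 · 823543/2097152 = 823543/8.
Numerically: E[X] ≈ 1.029e+05.

E[X] = 262144 · (7/8)^{7} = 823543/8 ≈ 1.029e+05.


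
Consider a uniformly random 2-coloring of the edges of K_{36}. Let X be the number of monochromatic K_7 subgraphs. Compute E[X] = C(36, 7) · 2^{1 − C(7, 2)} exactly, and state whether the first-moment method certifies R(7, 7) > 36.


E[X] = C(36, 7) · 2^{1 − 21} = 8347680 · 2^{−20} = 8347680/1048576.
As a reduced fraction: E[X] = 260865/32768 ≈ 7.96097.
Is E[X] < 1? NO.
Since E[X] ≥ 1, the first-moment bound is inconclusive at n = 36; it does NOT by itself certify R(7, 7) > 36.

E[X] = 260865/32768 ≈ 7.96097; E[X] ≥ 1; first-moment method inconclusive here.


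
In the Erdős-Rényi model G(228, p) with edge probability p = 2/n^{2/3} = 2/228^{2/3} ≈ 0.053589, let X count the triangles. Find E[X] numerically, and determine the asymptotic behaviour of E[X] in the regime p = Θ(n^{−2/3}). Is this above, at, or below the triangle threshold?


Number of potential triangles: C(228, 3) = 1949476.
Each occurs with probability p³ ≈ (0.053589)³ ≈ 1.5389351e-04.
By linearity: E[X] = C(228, 3)·p³ ≈ 1949476 · 1.5389351e-04 ≈ 300.01170.
Since α = 2/3 < 1, p = c/n^{2/3} ≫ 1/n is above the triangle threshold p ~ 1/n. Asymptotically E[X] ~ (c³/6)·n^{3(1−α)} = (2³/6)·n^{1} → ∞; triangles are abundant w.h.p.

E[X] ≈ 300.01170; in regime p = Θ(1/n^{2/3}) E[X] diverges (above the triangle threshold p ~ 1/n).


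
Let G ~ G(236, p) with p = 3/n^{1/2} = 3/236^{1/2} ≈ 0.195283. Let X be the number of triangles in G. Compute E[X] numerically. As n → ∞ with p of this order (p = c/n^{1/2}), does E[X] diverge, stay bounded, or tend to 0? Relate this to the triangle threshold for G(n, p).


Number of potential triangles: C(236, 3) = 2162940.
Each occurs with probability p³ ≈ (0.195283)³ ≈ 7.44724703e-03.
By linearity: E[X] = C(236, 3)·p³ ≈ 2162940 · 7.44724703e-03 ≈ 16107.948483.
Since α = 1/2 < 1, p = c/n^{1/2} ≫ 1/n is above the triangle threshold p ~ 1/n. Asymptotically E[X] ~ (c³/6)·n^{3(1−α)} = (3³/6)·n^{1.5} → ∞; triangles are abundant w.h.p.

E[X] ≈ 16107.948483; in regime p = Θ(1/n^{1/2}) E[X] diverges (above the triangle threshold p ~ 1/n).


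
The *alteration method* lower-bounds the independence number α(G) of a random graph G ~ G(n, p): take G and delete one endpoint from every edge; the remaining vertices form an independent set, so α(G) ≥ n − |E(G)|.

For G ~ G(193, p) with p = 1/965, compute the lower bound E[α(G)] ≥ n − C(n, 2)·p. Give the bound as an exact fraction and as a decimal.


E[|E(G)|] = C(193, 2)·p = 18528 · (1/965) = 96/5.
E[α(G)] ≥ n − E[|E(G)|] = 193 − 96/5 = 869/5.
Numerically: ≈ 173.800000.
(This is only a lower bound; the true E[α(G)] may be larger.)

E[α(G)] ≥ 869/5 ≈ 173.800000.


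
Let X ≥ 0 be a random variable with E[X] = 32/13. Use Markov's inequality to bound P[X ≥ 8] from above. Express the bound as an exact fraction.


μ = E[X] = 32/13, a = 8.
Markov: P[X ≥ 8] ≤ μ/a = (32/13)/8 = 4/13.
Numerically: ≈ 0.307692.
(Since a = 8 > μ = 2.461538, the bound 4/13 is < 1 and informative.)

P[X ≥ 8] ≤ 4/13 ≈ 0.307692.


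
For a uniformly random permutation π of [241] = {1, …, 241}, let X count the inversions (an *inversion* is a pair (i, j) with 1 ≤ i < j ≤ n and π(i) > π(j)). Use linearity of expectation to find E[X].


Write X = Σ X_I over the C(241, 2) = 28920 pairs i < j, with X_I the indicator of one inversion.
There are 28920 indicators.
For each fixed pair i < j, the values π(i) and π(j) are two distinct elements of {1, …, 241} in uniformly random order; by symmetry P[π(i) > π(j)] = 1/2.
By linearity: E[X] = 28920 · (1/2) = C(241, 2) · (1/2) = 28920/2 = 14460 ≈ 14460.000.

E[X] = 14460 = 14460.000.


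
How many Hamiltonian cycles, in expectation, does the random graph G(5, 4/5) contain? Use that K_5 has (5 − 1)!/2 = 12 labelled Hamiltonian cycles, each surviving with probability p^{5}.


K_5 has (5 − 1)!/2 = 12 labelled Hamiltonian cycles.
For each such Hamiltonian cycle H, let X_H = 1 if all 5 edges of H are present in G. Then P[X_H = 1] = p^{5} = (4/5)^{5} = 1024/3125.
Summing the indicators: E[X] = Σ_H E[X_H] = 12 · p^{5} = 12 · 1024/3125 = 12288/3125.
Numerically: E[X] ≈ 3.93216.

E[X] = 12 · (4/5)^{5} = 12288/3125 ≈ 3.93216.


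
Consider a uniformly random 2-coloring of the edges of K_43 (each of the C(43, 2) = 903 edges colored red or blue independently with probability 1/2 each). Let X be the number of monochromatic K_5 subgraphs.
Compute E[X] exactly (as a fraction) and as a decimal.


Let X = Σ_S X_S over the C(43, 5) = 962598 subsets S of size 5, where X_S = 1 if the K_5 on S is monochromatic.
For a fixed S, the K_5 on S has C(5, 2) = 10 edges. P[all 10 edges red] = (1/2)^10, and likewise for blue, so P[monochromatic] = 2·(1/2)^10 = 2^{1 − 10} = 1/512.
By linearity of expectation: E[X] = C(43, 5) · 2^{1 − 10} = 962598 · 1/512 = 481299/256.
Numerically: E[X] ≈ 1880.074.

E[X] = C(43,5)·2^(1−C(5,2)) = 481299/256 ≈ 1880.074.


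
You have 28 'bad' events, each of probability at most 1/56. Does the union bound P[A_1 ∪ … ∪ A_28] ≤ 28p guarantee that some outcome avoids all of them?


Union bound: P[∪_{i=1}^{28} A_i] ≤ Σ_i P[A_i] ≤ 28·p = 28·(1/56) = 1/2.
Numerically: 1/2 ≈ 0.500.
Is 1/2 < 1? YES.
Since P[∪ A_i] ≤ 1/2 < 1, the complement has P[∩ A_i^c] ≥ 1 − 1/2 = 1/2 > 0, so some outcome avoids every A_i.

28·p = 1/2 ≈ 0.500; existence CERTIFIED by the union bound.


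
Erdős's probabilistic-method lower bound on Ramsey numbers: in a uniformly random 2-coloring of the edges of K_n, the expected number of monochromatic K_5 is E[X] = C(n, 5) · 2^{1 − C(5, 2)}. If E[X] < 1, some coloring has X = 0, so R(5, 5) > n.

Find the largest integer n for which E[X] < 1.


We need C(n, 5) · 2^{1 − 10} < 1, i.e. C(n, 5) < 2^{10 − 1} = 512.
Check values of n near the boundary:
  n = 7: C(7, 5) = 21; 21 < 512? YES
  n = 8: C(8, 5) = 56; 56 < 512? YES
  n = 9: C(9, 5) = 126; 126 < 512? YES
  n = 10: C(10, 5) = 252; 252 < 512? YES
  n = 11: C(11, 5) = 462; 462 < 512? YES
  n = 12: C(12, 5) = 792; 792 < 512? NO
The largest n with C(n, 5) < 512 is n = 11 (where E[X] = 231/256 ≈ 0.9023). Hence R(5, 5) > 11, i.e. R(5, 5) ≥ 12.

Largest n = 11; hence R(5, 5) > 11.


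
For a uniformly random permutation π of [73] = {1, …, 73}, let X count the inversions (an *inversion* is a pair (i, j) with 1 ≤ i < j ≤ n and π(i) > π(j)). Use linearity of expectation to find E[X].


Write X = Σ X_I over the C(73, 2) = 2628 pairs i < j, with X_I the indicator of one inversion.
There are 2628 indicators.
For each fixed pair i < j, the values π(i) and π(j) are two distinct elements of {1, …, 73} in uniformly random order; by symmetry P[π(i) > π(j)] = 1/2.
By linearity: E[X] = 2628 · (1/2) = C(73, 2) · (1/2) = 2628/2 = 1314 ≈ 1314.000000.

E[X] = 1314 = 1314.000000.


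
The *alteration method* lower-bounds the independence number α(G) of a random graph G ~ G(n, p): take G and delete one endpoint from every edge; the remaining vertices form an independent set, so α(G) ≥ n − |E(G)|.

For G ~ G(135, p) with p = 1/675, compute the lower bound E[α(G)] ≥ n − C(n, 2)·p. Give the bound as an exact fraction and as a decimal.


E[|E(G)|] = C(135, 2)·p = 9045 · (1/675) = 67/5.
E[α(G)] ≥ n − E[|E(G)|] = 135 − 67/5 = 608/5.
Numerically: ≈ 121.6000.
(This is only a lower bound; the true E[α(G)] may be larger.)

E[α(G)] ≥ 608/5 ≈ 121.6000.


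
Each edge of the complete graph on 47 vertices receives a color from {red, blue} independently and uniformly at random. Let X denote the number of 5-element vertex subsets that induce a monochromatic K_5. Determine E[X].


Let X = Σ_S X_S over the C(47, 5) = 1533939 subsets S of size 5, where X_S = 1 if the K_5 on S is monochromatic.
For a fixed S, the K_5 on S has C(5, 2) = 10 edges. P[all 10 edges red] = (1/2)^10, and likewise for blue, so P[monochromatic] = 2·(1/2)^10 = 2^{1 − 10} = 1/512.
Summing: E[X] = C(47, 5) · 2^{1 − 10} = 1533939 · 1/512 = 1533939/512.
Numerically: E[X] ≈ 2995.97461.

E[X] = C(47,5)·2^(1−C(5,2)) = 1533939/512 ≈ 2995.97461.


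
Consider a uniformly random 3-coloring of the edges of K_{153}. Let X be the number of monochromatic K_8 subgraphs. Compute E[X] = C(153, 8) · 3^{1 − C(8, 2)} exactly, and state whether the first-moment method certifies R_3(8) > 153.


E[X] = C(153, 8) · 3^{1 − 28} = 6183023199255 · 3^{−27} = 6183023199255/7625597484987.
As a reduced fraction: E[X] = 687002577695/847288609443 ≈ 0.81082.
Is E[X] < 1? YES.
Since E[X] < 1, there exists a 3-coloring of K_{153} with no monochromatic K_8; hence R_3(8) > 153.

E[X] = 687002577695/847288609443 ≈ 0.81082; E[X] < 1, so R_3(8) > 153.


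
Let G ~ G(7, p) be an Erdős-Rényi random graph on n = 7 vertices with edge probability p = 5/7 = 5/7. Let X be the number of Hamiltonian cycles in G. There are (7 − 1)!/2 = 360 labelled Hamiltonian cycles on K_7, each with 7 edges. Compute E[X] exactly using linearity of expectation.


K_7 has (7 − 1)!/2 = 360 labelled Hamiltonian cycles.
For each such Hamiltonian cycle H, let X_H = 1 if all 7 edges of H are present in G. Then P[X_H = 1] = p^{7} = (5/7)^{7} = 78125/823543.
By linearity of expectation: E[X] = Σ_H E[X_H] = 360 · p^{7} = 360 · 78125/823543 = 28125000/823543.
Numerically: E[X] ≈ 34.2.

E[X] = 360 · (5/7)^{7} = 28125000/823543 ≈ 34.2.


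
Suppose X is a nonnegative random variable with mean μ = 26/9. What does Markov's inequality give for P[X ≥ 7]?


μ = E[X] = 26/9, a = 7.
Markov: P[X ≥ 7] ≤ μ/a = (26/9)/7 = 26/63.
Numerically: ≈ 0.412698.
(Since a = 7 > μ = 2.888889, the bound 26/63 is < 1 and informative.)

P[X ≥ 7] ≤ 26/63 ≈ 0.412698.


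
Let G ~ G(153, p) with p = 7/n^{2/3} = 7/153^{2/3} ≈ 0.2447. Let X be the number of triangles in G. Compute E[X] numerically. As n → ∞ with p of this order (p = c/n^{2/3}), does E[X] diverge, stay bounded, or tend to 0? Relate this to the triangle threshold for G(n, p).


Number of potential triangles: C(153, 3) = 585276.
Each occurs with probability p³ ≈ (0.2447)³ ≈ 1.465248e-02.
By linearity: E[X] = C(153, 3)·p³ ≈ 585276 · 1.465248e-02 ≈ 8575.7473.
Since α = 2/3 < 1, p = c/n^{2/3} ≫ 1/n is above the triangle threshold p ~ 1/n. Asymptotically E[X] ~ (c³/6)·n^{3(1−α)} = (7³/6)·n^{1} → ∞; triangles are abundant w.h.p.

E[X] ≈ 8575.7473; in regime p = Θ(1/n^{2/3}) E[X] diverges (above the triangle threshold p ~ 1/n).


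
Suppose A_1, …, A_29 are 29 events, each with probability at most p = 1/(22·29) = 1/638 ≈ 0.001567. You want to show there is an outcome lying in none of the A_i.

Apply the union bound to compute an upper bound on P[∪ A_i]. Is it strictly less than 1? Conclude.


Union bound: P[∪_{i=1}^{29} A_i] ≤ Σ_i P[A_i] ≤ 29·p = 29·(1/638) = 1/22.
Numerically: 1/22 ≈ 0.045455.
Is 1/22 < 1? YES.
Since P[∪ A_i] ≤ 1/22 < 1, the complement has P[∩ A_i^c] ≥ 1 − 1/22 = 21/22 > 0, so some outcome avoids every A_i.

29·p = 1/22 ≈ 0.045455; existence CERTIFIED by the union bound.


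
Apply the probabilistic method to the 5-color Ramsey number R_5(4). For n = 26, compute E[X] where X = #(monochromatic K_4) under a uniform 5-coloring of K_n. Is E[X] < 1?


E[X] = C(26, 4) · 5^{1 − 6} = 14950 · 5^{−5} = 14950/3125.
As a reduced fraction: E[X] = 598/125 ≈ 4.784.
Is E[X] < 1? NO.
Since E[X] ≥ 1, the first-moment bound is inconclusive at n = 26; it does NOT by itself certify R_5(4) > 26.

E[X] = 598/125 ≈ 4.784; E[X] ≥ 1; first-moment method inconclusive here.


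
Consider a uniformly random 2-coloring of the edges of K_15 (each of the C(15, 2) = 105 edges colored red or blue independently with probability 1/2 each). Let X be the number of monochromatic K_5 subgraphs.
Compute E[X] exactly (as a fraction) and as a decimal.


Let X = Σ_S X_S over the C(15, 5) = 3003 subsets S of size 5, where X_S = 1 if the K_5 on S is monochromatic.
For a fixed S, the K_5 on S has C(5, 2) = 10 edges. P[all 10 edges red] = (1/2)^10, and likewise for blue, so P[monochromatic] = 2·(1/2)^10 = 2^{1 − 10} = 1/512.
Summing: E[X] = C(15, 5) · 2^{1 − 10} = 3003 · 1/512 = 3003/512.
Numerically: E[X] ≈ 5.86523.

E[X] = C(15,5)·2^(1−C(5,2)) = 3003/512 ≈ 5.86523.


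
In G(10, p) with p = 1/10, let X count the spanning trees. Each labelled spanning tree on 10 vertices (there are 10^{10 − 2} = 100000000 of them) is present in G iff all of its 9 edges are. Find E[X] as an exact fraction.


K_10 has 10^{10 − 2} = 100000000 labelled spanning trees.
For each such spanning tree H, let X_H = 1 if all 9 edges of H are present in G. Then P[X_H = 1] = p^{9} = (1/10)^{9} = 1/1000000000.
By linearity: E[X] = Σ_H E[X_H] = 100000000 · p^{9} = 100000000 · 1/1000000000 = 1/10.
Numerically: E[X] ≈ 0.1.

E[X] = 100000000 · (1/10)^{9} = 1/10 ≈ 0.1.


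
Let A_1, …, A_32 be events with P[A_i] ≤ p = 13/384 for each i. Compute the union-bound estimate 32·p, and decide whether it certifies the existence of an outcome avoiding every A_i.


Union bound: P[∪_{i=1}^{32} A_i] ≤ Σ_i P[A_i] ≤ 32·p = 32·(13/384) = 13/12.
Numerically: 13/12 ≈ 1.0833333.
Is 13/12 < 1? NO.
Since the bound 13/12 is ≥ 1, the union bound is uninformative here; it does NOT by itself certify existence.

32·p = 13/12 ≈ 1.0833333; existence NOT certified by the union bound.


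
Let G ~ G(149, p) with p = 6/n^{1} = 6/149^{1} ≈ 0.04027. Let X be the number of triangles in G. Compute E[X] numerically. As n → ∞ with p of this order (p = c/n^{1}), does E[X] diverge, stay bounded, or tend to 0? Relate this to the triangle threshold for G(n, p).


Number of potential triangles: C(149, 3) = 540274.
Each occurs with probability p³ ≈ (0.04027)³ ≈ 6.529726e-05.
By linearity: E[X] = C(149, 3)·p³ ≈ 540274 · 6.529726e-05 ≈ 35.2784.
Here α = 1, so p = 6/n is exactly at the triangle threshold p ~ 1/n. Asymptotically E[X] → c³/6 = 6³/6 = 36 ≈ 36.0000, a bounded constant. In this regime the triangle count is asymptotically Poisson(c³/6).

E[X] ≈ 35.2784; in regime p = Θ(1/n^{1}) E[X] stays bounded (at the triangle threshold p ~ 1/n).


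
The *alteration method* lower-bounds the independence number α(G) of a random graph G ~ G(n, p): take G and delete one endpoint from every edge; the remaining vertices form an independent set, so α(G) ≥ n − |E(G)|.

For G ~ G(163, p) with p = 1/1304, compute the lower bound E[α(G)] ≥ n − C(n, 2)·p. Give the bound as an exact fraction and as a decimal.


E[|E(G)|] = C(163, 2)·p = 13203 · (1/1304) = 81/8.
E[α(G)] ≥ n − E[|E(G)|] = 163 − 81/8 = 1223/8.
Numerically: ≈ 152.875000.
(This is only a lower bound; the true E[α(G)] may be larger.)

E[α(G)] ≥ 1223/8 ≈ 152.875000.


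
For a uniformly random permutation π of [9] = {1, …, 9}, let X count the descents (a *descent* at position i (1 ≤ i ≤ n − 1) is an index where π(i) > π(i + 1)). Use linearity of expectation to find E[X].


Write X = Σ X_I over i = 1, …, 8, with X_I the indicator of one descent.
There are 8 indicators.
For each fixed i, the pair (π(i), π(i+1)) is a uniformly random ordered pair of distinct values from {1, …, 9}; by symmetry P[π(i) > π(i+1)] = 1/2.
By linearity: E[X] = 8 · (1/2) = (9 − 1) · (1/2) = 4 ≈ 4.0000.

E[X] = 4 = 4.0000.


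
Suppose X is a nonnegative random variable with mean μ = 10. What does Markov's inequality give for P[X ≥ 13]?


μ = E[X] = 10, a = 13.
Markov: P[X ≥ 13] ≤ μ/a = (10)/13 = 10/13.
Numerically: ≈ 0.769.
(Since a = 13 > μ = 10.000, the bound 10/13 is < 1 and informative.)

P[X ≥ 13] ≤ 10/13 ≈ 0.769.


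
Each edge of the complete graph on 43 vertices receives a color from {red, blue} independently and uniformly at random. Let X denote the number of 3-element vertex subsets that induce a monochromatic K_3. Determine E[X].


Let X = Σ_S X_S over the C(43, 3) = 12341 subsets S of size 3, where X_S = 1 if the K_3 on S is monochromatic.
For a fixed S, the K_3 on S has C(3, 2) = 3 edges. P[all 3 edges red] = (1/2)^3, and likewise for blue, so P[monochromatic] = 2·(1/2)^3 = 2^{1 − 3} = 1/4.
By linearity of expectation: E[X] = C(43, 3) · 2^{1 − 3} = 12341 · 1/4 = 12341/4.
Numerically: E[X] ≈ 3085.2500.

E[X] = C(43,3)·2^(1−C(3,2)) = 12341/4 ≈ 3085.2500.


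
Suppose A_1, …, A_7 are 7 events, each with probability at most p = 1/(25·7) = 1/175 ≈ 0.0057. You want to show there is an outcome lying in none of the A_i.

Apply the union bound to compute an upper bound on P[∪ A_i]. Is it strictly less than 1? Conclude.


Union bound: P[∪_{i=1}^{7} A_i] ≤ Σ_i P[A_i] ≤ 7·p = 7·(1/175) = 1/25.
Numerically: 1/25 ≈ 0.0400.
Is 1/25 < 1? YES.
Since P[∪ A_i] ≤ 1/25 < 1, the complement has P[∩ A_i^c] ≥ 1 − 1/25 = 24/25 > 0, so some outcome avoids every A_i.

7·p = 1/25 ≈ 0.0400; existence CERTIFIED by the union bound.


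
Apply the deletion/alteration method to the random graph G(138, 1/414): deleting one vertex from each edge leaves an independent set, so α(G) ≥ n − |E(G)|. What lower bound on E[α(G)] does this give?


E[|E(G)|] = C(138, 2)·p = 9453 · (1/414) = 137/6.
E[α(G)] ≥ n − E[|E(G)|] = 138 − 137/6 = 691/6.
Numerically: ≈ 115.1667.
(This is only a lower bound; the true E[α(G)] may be larger.)

E[α(G)] ≥ 691/6 ≈ 115.1667.


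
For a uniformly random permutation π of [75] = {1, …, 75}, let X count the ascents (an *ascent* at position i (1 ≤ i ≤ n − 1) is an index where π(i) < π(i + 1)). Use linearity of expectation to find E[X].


Write X = Σ X_I over i = 1, …, 74, with X_I the indicator of one ascent.
There are 74 indicators.
For each fixed i, the pair (π(i), π(i+1)) is a uniformly random ordered pair of distinct values from {1, …, 75}; by symmetry P[π(i) < π(i+1)] = 1/2.
By linearity: E[X] = 74 · (1/2) = (75 − 1) · (1/2) = 37 ≈ 37.000.

E[X] = 37 = 37.000.


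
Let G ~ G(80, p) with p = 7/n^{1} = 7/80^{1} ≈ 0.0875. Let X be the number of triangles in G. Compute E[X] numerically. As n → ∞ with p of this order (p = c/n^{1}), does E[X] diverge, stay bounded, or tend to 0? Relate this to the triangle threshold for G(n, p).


Number of potential triangles: C(80, 3) = 82160.
Each occurs with probability p³ ≈ (0.0875)³ ≈ 6.6992187e-04.
By linearity: E[X] = C(80, 3)·p³ ≈ 82160 · 6.6992187e-04 ≈ 55.04078.
Here α = 1, so p = 7/n is exactly at the triangle threshold p ~ 1/n. Asymptotically E[X] → c³/6 = 7³/6 = 343/6 ≈ 57.16667, a bounded constant. In this regime the triangle count is asymptotically Poisson(c³/6).

E[X] ≈ 55.04078; in regime p = Θ(1/n^{1}) E[X] stays bounded (at the triangle threshold p ~ 1/n).


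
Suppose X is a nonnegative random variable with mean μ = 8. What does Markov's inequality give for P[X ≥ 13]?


μ = E[X] = 8, a = 13.
Markov: P[X ≥ 13] ≤ μ/a = (8)/13 = 8/13.
Numerically: ≈ 0.6154.
(Since a = 13 > μ = 8.0000, the bound 8/13 is < 1 and informative.)

P[X ≥ 13] ≤ 8/13 ≈ 0.6154.


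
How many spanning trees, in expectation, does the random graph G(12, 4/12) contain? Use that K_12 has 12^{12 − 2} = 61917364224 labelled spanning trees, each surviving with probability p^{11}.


K_12 has 12^{12 − 2} = 61917364224 labelled spanning trees.
For each such spanning tree H, let X_H = 1 if all 11 edges of H are present in G. Then P[X_H = 1] = p^{11} = (1/3)^{11} = 1/177147.
By linearity: E[X] = Σ_H E[X_H] = 61917364224 · p^{11} = 61917364224 · 1/177147 = 1048576/3.
Numerically: E[X] ≈ 3.5e+05.

E[X] = 61917364224 · (1/3)^{11} = 1048576/3 ≈ 3.5e+05.


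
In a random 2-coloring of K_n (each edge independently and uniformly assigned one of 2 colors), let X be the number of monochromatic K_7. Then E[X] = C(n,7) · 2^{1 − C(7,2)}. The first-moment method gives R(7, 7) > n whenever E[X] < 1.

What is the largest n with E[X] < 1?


We need C(n, 7) · 2^{1 − 21} < 1, i.e. C(n, 7) < 2^{21 − 1} = 1048576.
Check values of n near the boundary:
  n = 25: C(25, 7) = 480700; 480700 < 1048576? YES
  n = 26: C(26, 7) = 657800; 657800 < 1048576? YES
  n = 27: C(27, 7) = 888030; 888030 < 1048576? YES
  n = 28: C(28, 7) = 1184040; 1184040 < 1048576? NO
  n = 29: C(29, 7) = 1560780; 1560780 < 1048576? NO
The largest n with C(n, 7) < 1048576 is n = 27 (where E[X] = 444015/524288 ≈ 0.84689). Hence R(7, 7) > 27, i.e. R(7, 7) ≥ 28.

Largest n = 27; hence R(7, 7) > 27.


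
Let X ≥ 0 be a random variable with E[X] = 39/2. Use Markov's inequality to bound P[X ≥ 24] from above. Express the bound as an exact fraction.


μ = E[X] = 39/2, a = 24.
Markov: P[X ≥ 24] ≤ μ/a = (39/2)/24 = 13/16.
Numerically: ≈ 0.812500.
(Since a = 24 > μ = 19.500000, the bound 13/16 is < 1 and informative.)

P[X ≥ 24] ≤ 13/16 ≈ 0.812500.


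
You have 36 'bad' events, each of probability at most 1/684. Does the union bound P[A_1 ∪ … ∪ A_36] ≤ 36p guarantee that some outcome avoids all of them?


Union bound: P[∪_{i=1}^{36} A_i] ≤ Σ_i P[A_i] ≤ 36·p = 36·(1/684) = 1/19.
Numerically: 1/19 ≈ 0.0526.
Is 1/19 < 1? YES.
Since P[∪ A_i] ≤ 1/19 < 1, the complement has P[∩ A_i^c] ≥ 1 − 1/19 = 18/19 > 0, so some outcome avoids every A_i.

36·p = 1/19 ≈ 0.0526; existence CERTIFIED by the union bound.


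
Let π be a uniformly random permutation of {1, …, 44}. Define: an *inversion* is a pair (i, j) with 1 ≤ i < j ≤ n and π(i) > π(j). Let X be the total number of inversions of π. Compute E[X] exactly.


Write X = Σ X_I over the C(44, 2) = 946 pairs i < j, with X_I the indicator of one inversion.
There are 946 indicators.
For each fixed pair i < j, the values π(i) and π(j) are two distinct elements of {1, …, 44} in uniformly random order; by symmetry P[π(i) > π(j)] = 1/2.
By linearity: E[X] = 946 · (1/2) = C(44, 2) · (1/2) = 946/2 = 473 ≈ 473.000.

E[X] = 473 = 473.000.


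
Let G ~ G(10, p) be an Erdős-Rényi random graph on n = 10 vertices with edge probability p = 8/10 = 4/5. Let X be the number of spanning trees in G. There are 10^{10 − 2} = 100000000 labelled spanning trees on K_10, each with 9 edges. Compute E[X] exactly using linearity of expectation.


K_10 has 10^{10 − 2} = 100000000 labelled spanning trees.
For each such spanning tree H, let X_H = 1 if all 9 edges of H are present in G. Then P[X_H = 1] = p^{9} = (4/5)^{9} = 262144/1953125.
By linearity: E[X] = Σ_H E[X_H] = 100000000 · p^{9} = 100000000 · 262144/1953125 = 67108864/5.
Numerically: E[X] ≈ 1.3422e+07.

E[X] = 100000000 · (4/5)^{9} = 67108864/5 ≈ 1.3422e+07.


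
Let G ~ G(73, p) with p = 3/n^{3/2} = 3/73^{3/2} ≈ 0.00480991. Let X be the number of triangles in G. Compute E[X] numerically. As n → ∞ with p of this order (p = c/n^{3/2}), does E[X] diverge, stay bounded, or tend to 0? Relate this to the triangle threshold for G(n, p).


Number of potential triangles: C(73, 3) = 62196.
Each occurs with probability p³ ≈ (0.00480991)³ ≈ 1.11278405e-07.
By linearity: E[X] = C(73, 3)·p³ ≈ 62196 · 1.11278405e-07 ≈ 0.006921.
Since α = 3/2 > 1, p = c/n^{3/2} = o(1/n) is below the triangle threshold p ~ 1/n. Asymptotically E[X] ~ (c³/6)·n^{3(1−α)} = (3³/6)·n^{-1.5} → 0, so by Markov's inequality G has no triangles w.h.p.

E[X] ≈ 0.006921; in regime p = Θ(1/n^{3/2}) E[X] tends to 0 (below the triangle threshold p ~ 1/n).


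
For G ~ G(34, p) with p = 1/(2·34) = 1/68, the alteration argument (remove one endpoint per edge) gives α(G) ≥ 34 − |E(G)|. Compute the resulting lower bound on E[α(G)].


E[|E(G)|] = C(34, 2)·p = 561 · (1/68) = 33/4.
E[α(G)] ≥ n − E[|E(G)|] = 34 − 33/4 = 103/4.
Numerically: ≈ 25.75000.
(This is only a lower bound; the true E[α(G)] may be larger.)

E[α(G)] ≥ 103/4 ≈ 25.75000.


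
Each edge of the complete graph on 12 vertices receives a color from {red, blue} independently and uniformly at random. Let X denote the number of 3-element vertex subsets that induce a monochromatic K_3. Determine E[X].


Let X = Σ_S X_S over the C(12, 3) = 220 subsets S of size 3, where X_S = 1 if the K_3 on S is monochromatic.
For a fixed S, the K_3 on S has C(3, 2) = 3 edges. P[all 3 edges red] = (1/2)^3, and likewise for blue, so P[monochromatic] = 2·(1/2)^3 = 2^{1 − 3} = 1/4.
By linearity: E[X] = C(12, 3) · 2^{1 − 3} = 220 · 1/4 = 55.
Numerically: E[X] ≈ 55.000000.

E[X] = C(12,3)·2^(1−C(3,2)) = 55 ≈ 55.000000.


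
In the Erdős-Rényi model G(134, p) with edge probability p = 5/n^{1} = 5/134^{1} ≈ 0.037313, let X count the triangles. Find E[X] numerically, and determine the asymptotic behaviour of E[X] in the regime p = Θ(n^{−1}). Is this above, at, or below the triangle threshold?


Number of potential triangles: C(134, 3) = 392084.
Each occurs with probability p³ ≈ (0.037313)³ ≈ 5.1951204e-05.
By linearity: E[X] = C(134, 3)·p³ ≈ 392084 · 5.1951204e-05 ≈ 20.36924.
Here α = 1, so p = 5/n is exactly at the triangle threshold p ~ 1/n. Asymptotically E[X] → c³/6 = 5³/6 = 125/6 ≈ 20.83333, a bounded constant. In this regime the triangle count is asymptotically Poisson(c³/6).

E[X] ≈ 20.36924; in regime p = Θ(1/n^{1}) E[X] stays bounded (at the triangle threshold p ~ 1/n).


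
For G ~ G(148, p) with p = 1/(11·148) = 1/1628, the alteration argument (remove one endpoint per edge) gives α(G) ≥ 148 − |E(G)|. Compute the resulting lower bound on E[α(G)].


E[|E(G)|] = C(148, 2)·p = 10878 · (1/1628) = 147/22.
E[α(G)] ≥ n − E[|E(G)|] = 148 − 147/22 = 3109/22.
Numerically: ≈ 141.318.
(This is only a lower bound; the true E[α(G)] may be larger.)

E[α(G)] ≥ 3109/22 ≈ 141.318.


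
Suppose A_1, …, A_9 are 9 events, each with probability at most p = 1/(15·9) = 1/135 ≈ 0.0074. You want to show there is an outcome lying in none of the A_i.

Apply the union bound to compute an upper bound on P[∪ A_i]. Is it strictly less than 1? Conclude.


Union bound: P[∪_{i=1}^{9} A_i] ≤ Σ_i P[A_i] ≤ 9·p = 9·(1/135) = 1/15.
Numerically: 1/15 ≈ 0.0667.
Is 1/15 < 1? YES.
Since P[∪ A_i] ≤ 1/15 < 1, the complement has P[∩ A_i^c] ≥ 1 − 1/15 = 14/15 > 0, so some outcome avoids every A_i.

9·p = 1/15 ≈ 0.0667; existence CERTIFIED by the union bound.


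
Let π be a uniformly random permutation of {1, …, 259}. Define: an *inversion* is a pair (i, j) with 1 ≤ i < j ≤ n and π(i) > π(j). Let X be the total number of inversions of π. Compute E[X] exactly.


Write X = Σ X_I over the C(259, 2) = 33411 pairs i < j, with X_I the indicator of one inversion.
There are 33411 indicators.
For each fixed pair i < j, the values π(i) and π(j) are two distinct elements of {1, …, 259} in uniformly random order; by symmetry P[π(i) > π(j)] = 1/2.
By linearity: E[X] = 33411 · (1/2) = C(259, 2) · (1/2) = 33411/2 = 33411/2 ≈ 16705.500000.

E[X] = 33411/2 = 16705.500000.


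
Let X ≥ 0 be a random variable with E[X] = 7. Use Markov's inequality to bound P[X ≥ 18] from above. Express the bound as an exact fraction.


μ = E[X] = 7, a = 18.
Markov: P[X ≥ 18] ≤ μ/a = (7)/18 = 7/18.
Numerically: ≈ 0.38889.
(Since a = 18 > μ = 7.00000, the bound 7/18 is < 1 and informative.)

P[X ≥ 18] ≤ 7/18 ≈ 0.38889.


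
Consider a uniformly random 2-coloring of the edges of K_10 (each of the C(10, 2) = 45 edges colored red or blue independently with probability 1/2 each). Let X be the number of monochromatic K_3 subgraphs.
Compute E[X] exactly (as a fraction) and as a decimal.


Let X = Σ_S X_S over the C(10, 3) = 120 subsets S of size 3, where X_S = 1 if the K_3 on S is monochromatic.
For a fixed S, the K_3 on S has C(3, 2) = 3 edges. P[all 3 edges red] = (1/2)^3, and likewise for blue, so P[monochromatic] = 2·(1/2)^3 = 2^{1 − 3} = 1/4.
By linearity: E[X] = C(10, 3) · 2^{1 − 3} = 120 · 1/4 = 30.
Numerically: E[X] ≈ 30.000.

E[X] = C(10,3)·2^(1−C(3,2)) = 30 ≈ 30.000.


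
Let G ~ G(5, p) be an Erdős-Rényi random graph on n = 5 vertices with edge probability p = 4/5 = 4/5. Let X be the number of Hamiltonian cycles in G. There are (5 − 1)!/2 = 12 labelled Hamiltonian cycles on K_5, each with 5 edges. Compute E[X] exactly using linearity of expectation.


K_5 has (5 − 1)!/2 = 12 labelled Hamiltonian cycles.
For each such Hamiltonian cycle H, let X_H = 1 if all 5 edges of H are present in G. Then P[X_H = 1] = p^{5} = (4/5)^{5} = 1024/3125.
By linearity of expectation: E[X] = Σ_H E[X_H] = 12 · p^{5} = 12 · 1024/3125 = 12288/3125.
Numerically: E[X] ≈ 3.93.

E[X] = 12 · (4/5)^{5} = 12288/3125 ≈ 3.93.


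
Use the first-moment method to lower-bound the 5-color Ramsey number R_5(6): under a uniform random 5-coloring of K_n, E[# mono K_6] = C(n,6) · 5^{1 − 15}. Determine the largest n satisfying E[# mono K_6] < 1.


We need C(n, 6) · 5^{1 − 15} < 1, i.e. C(n, 6) < 5^{15 − 1} = 6103515625.
Check values of n near the boundary:
  n = 126: C(126, 6) = 4925156775; 4925156775 < 6103515625? YES
  n = 127: C(127, 6) = 5169379425; 5169379425 < 6103515625? YES
  n = 128: C(128, 6) = 5423611200; 5423611200 < 6103515625? YES
  n = 129: C(129, 6) = 5688177600; 5688177600 < 6103515625? YES
  n = 130: C(130, 6) = 5963412000; 5963412000 < 6103515625? YES
  n = 131: C(131, 6) = 6249655776; 6249655776 < 6103515625? NO
  n = 132: C(132, 6) = 6547258432; 6547258432 < 6103515625? NO
  n = 133: C(133, 6) = 6856577728; 6856577728 < 6103515625? NO
The largest n with C(n, 6) < 6103515625 is n = 130 (where E[X] = 47707296/48828125 ≈ 0.9770454). Hence R_5(6) > 130, i.e. R_5(6) ≥ 131.

Largest n = 130; hence R_5(6) > 130.


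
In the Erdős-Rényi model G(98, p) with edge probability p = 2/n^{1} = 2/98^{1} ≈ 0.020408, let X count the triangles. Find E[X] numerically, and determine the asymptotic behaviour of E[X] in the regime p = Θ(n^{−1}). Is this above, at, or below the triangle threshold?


Number of potential triangles: C(98, 3) = 152096.
Each occurs with probability p³ ≈ (0.020408)³ ≈ 8.4998598e-06.
By linearity: E[X] = C(98, 3)·p³ ≈ 152096 · 8.4998598e-06 ≈ 1.29279.
Here α = 1, so p = 2/n is exactly at the triangle threshold p ~ 1/n. Asymptotically E[X] → c³/6 = 2³/6 = 4/3 ≈ 1.33333, a bounded constant. In this regime the triangle count is asymptotically Poisson(c³/6).

E[X] ≈ 1.29279; in regime p = Θ(1/n^{1}) E[X] stays bounded (at the triangle threshold p ~ 1/n).


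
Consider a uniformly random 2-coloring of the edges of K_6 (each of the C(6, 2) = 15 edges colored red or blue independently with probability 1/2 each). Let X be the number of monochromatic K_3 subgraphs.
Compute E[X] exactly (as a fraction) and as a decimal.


Let X = Σ_S X_S over the C(6, 3) = 20 subsets S of size 3, where X_S = 1 if the K_3 on S is monochromatic.
For a fixed S, the K_3 on S has C(3, 2) = 3 edges. P[all 3 edges red] = (1/2)^3, and likewise for blue, so P[monochromatic] = 2·(1/2)^3 = 2^{1 − 3} = 1/4.
By linearity of expectation: E[X] = C(6, 3) · 2^{1 − 3} = 20 · 1/4 = 5.
Numerically: E[X] ≈ 5.00000.

E[X] = C(6,3)·2^(1−C(3,2)) = 5 ≈ 5.00000.


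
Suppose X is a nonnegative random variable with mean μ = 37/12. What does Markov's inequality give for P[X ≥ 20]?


μ = E[X] = 37/12, a = 20.
Markov: P[X ≥ 20] ≤ μ/a = (37/12)/20 = 37/240.
Numerically: ≈ 0.154167.
(Since a = 20 > μ = 3.083333, the bound 37/240 is < 1 and informative.)

P[X ≥ 20] ≤ 37/240 ≈ 0.154167.


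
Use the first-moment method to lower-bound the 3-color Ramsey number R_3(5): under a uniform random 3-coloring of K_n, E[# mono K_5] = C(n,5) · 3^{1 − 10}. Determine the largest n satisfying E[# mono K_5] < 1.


We need C(n, 5) · 3^{1 − 10} < 1, i.e. C(n, 5) < 3^{10 − 1} = 19683.
Check values of n near the boundary:
  n = 17: C(17, 5) = 6188; 6188 < 19683? YES
  n = 18: C(18, 5) = 8568; 8568 < 19683? YES
  n = 19: C(19, 5) = 11628; 11628 < 19683? YES
  n = 20: C(20, 5) = 15504; 15504 < 19683? YES
  n = 21: C(21, 5) = 20349; 20349 < 19683? NO
The largest n with C(n, 5) < 19683 is n = 20 (where E[X] = 5168/6561 ≈ 0.788). Hence R_3(5) > 20, i.e. R_3(5) ≥ 21.

Largest n = 20; hence R_3(5) > 20.


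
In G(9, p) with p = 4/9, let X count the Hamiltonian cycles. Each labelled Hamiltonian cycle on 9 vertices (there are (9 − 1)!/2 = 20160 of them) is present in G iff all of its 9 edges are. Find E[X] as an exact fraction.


K_9 has (9 − 1)!/2 = 20160 labelled Hamiltonian cycles.
For each such Hamiltonian cycle H, let X_H = 1 if all 9 edges of H are present in G. Then P[X_H = 1] = p^{9} = (4/9)^{9} = 262144/387420489.
By linearity: E[X] = Σ_H E[X_H] = 20160 · p^{9} = 20160 · 262144/387420489 = 587202560/43046721.
Numerically: E[X] ≈ 13.641.

E[X] = 20160 · (4/9)^{9} = 587202560/43046721 ≈ 13.641.
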